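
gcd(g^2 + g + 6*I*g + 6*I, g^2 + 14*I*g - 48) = g + 6*I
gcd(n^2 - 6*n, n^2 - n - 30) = n - 6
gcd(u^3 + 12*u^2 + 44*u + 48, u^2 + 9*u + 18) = u + 6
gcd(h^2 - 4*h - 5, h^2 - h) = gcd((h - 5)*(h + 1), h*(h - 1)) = 1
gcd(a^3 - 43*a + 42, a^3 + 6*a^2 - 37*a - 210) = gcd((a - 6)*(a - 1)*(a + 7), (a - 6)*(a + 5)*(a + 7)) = a^2 + a - 42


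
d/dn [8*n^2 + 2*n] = 16*n + 2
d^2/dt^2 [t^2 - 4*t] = 2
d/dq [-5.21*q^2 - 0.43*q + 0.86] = -10.42*q - 0.43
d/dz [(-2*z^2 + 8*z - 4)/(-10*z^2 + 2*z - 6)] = (19*z^2 - 14*z - 10)/(25*z^4 - 10*z^3 + 31*z^2 - 6*z + 9)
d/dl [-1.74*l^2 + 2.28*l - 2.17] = 2.28 - 3.48*l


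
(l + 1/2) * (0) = 0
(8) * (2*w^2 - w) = 16*w^2 - 8*w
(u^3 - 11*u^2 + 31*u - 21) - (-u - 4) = u^3 - 11*u^2 + 32*u - 17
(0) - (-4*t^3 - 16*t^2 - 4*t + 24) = 4*t^3 + 16*t^2 + 4*t - 24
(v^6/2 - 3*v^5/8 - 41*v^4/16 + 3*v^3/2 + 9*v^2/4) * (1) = v^6/2 - 3*v^5/8 - 41*v^4/16 + 3*v^3/2 + 9*v^2/4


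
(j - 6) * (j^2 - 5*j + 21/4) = j^3 - 11*j^2 + 141*j/4 - 63/2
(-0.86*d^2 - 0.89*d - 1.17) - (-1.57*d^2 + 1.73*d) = 0.71*d^2 - 2.62*d - 1.17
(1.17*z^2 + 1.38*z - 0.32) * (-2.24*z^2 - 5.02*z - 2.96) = -2.6208*z^4 - 8.9646*z^3 - 9.674*z^2 - 2.4784*z + 0.9472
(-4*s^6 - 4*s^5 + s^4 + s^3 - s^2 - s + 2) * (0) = 0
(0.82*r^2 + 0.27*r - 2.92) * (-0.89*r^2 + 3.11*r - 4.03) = -0.7298*r^4 + 2.3099*r^3 + 0.1339*r^2 - 10.1693*r + 11.7676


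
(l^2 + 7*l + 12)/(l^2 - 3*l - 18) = (l + 4)/(l - 6)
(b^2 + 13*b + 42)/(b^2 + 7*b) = (b + 6)/b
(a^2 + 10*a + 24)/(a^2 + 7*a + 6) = (a + 4)/(a + 1)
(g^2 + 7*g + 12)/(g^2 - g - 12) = (g + 4)/(g - 4)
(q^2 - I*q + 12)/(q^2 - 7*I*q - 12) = (q + 3*I)/(q - 3*I)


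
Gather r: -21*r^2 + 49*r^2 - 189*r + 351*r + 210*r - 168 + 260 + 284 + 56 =28*r^2 + 372*r + 432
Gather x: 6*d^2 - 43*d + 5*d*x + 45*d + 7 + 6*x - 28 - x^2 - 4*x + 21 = 6*d^2 + 2*d - x^2 + x*(5*d + 2)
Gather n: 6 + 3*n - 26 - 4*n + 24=4 - n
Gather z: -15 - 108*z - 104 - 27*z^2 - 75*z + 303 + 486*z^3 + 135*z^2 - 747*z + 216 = 486*z^3 + 108*z^2 - 930*z + 400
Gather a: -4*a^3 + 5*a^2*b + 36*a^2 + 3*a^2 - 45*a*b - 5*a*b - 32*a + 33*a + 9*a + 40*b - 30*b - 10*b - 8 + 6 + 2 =-4*a^3 + a^2*(5*b + 39) + a*(10 - 50*b)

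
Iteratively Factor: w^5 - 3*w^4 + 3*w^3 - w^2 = (w - 1)*(w^4 - 2*w^3 + w^2) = (w - 1)^2*(w^3 - w^2) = w*(w - 1)^2*(w^2 - w) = w^2*(w - 1)^2*(w - 1)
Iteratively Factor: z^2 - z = (z)*(z - 1)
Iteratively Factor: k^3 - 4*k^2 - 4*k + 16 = (k - 2)*(k^2 - 2*k - 8) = (k - 2)*(k + 2)*(k - 4)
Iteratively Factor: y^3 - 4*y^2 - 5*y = (y + 1)*(y^2 - 5*y) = (y - 5)*(y + 1)*(y)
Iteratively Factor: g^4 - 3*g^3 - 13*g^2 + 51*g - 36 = (g + 4)*(g^3 - 7*g^2 + 15*g - 9) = (g - 1)*(g + 4)*(g^2 - 6*g + 9) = (g - 3)*(g - 1)*(g + 4)*(g - 3)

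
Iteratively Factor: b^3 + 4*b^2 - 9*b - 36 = (b + 3)*(b^2 + b - 12) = (b - 3)*(b + 3)*(b + 4)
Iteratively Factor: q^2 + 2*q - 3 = (q - 1)*(q + 3)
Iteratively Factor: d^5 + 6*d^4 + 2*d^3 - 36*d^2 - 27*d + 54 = (d + 3)*(d^4 + 3*d^3 - 7*d^2 - 15*d + 18) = (d - 2)*(d + 3)*(d^3 + 5*d^2 + 3*d - 9) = (d - 2)*(d + 3)^2*(d^2 + 2*d - 3) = (d - 2)*(d + 3)^3*(d - 1)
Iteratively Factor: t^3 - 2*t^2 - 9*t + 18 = (t - 3)*(t^2 + t - 6) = (t - 3)*(t + 3)*(t - 2)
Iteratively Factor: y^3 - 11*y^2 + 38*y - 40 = (y - 4)*(y^2 - 7*y + 10) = (y - 5)*(y - 4)*(y - 2)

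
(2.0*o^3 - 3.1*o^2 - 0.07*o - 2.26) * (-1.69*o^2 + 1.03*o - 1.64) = -3.38*o^5 + 7.299*o^4 - 6.3547*o^3 + 8.8313*o^2 - 2.213*o + 3.7064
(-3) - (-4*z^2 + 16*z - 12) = 4*z^2 - 16*z + 9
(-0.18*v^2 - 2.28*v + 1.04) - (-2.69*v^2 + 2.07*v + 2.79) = 2.51*v^2 - 4.35*v - 1.75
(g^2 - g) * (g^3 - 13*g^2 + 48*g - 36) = g^5 - 14*g^4 + 61*g^3 - 84*g^2 + 36*g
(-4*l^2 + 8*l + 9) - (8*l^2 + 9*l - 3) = -12*l^2 - l + 12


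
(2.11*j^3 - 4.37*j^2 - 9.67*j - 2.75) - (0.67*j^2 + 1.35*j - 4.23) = 2.11*j^3 - 5.04*j^2 - 11.02*j + 1.48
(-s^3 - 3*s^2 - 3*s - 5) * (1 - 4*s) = 4*s^4 + 11*s^3 + 9*s^2 + 17*s - 5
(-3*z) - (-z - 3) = 3 - 2*z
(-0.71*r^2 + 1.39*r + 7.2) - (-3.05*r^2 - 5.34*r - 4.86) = 2.34*r^2 + 6.73*r + 12.06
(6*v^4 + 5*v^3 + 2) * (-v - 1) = -6*v^5 - 11*v^4 - 5*v^3 - 2*v - 2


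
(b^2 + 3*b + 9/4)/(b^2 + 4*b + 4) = (b^2 + 3*b + 9/4)/(b^2 + 4*b + 4)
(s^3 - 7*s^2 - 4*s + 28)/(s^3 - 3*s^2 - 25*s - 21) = (s^2 - 4)/(s^2 + 4*s + 3)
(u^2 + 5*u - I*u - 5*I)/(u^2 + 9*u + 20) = (u - I)/(u + 4)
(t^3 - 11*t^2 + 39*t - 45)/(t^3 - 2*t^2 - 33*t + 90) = (t - 3)/(t + 6)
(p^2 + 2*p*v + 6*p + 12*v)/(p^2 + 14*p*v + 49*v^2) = (p^2 + 2*p*v + 6*p + 12*v)/(p^2 + 14*p*v + 49*v^2)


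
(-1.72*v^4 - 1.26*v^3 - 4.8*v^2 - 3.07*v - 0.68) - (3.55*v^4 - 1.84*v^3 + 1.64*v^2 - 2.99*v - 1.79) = -5.27*v^4 + 0.58*v^3 - 6.44*v^2 - 0.0799999999999996*v + 1.11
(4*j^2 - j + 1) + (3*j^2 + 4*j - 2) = 7*j^2 + 3*j - 1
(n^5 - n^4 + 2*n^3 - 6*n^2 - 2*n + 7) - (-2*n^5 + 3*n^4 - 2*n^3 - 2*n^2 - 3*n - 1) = 3*n^5 - 4*n^4 + 4*n^3 - 4*n^2 + n + 8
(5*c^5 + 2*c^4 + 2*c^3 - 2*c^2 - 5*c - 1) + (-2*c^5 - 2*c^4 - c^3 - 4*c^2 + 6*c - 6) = 3*c^5 + c^3 - 6*c^2 + c - 7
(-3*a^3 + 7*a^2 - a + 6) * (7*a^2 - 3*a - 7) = -21*a^5 + 58*a^4 - 7*a^3 - 4*a^2 - 11*a - 42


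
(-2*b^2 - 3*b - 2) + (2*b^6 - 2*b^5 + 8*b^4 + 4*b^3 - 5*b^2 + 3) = 2*b^6 - 2*b^5 + 8*b^4 + 4*b^3 - 7*b^2 - 3*b + 1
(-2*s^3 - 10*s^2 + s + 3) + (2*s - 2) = -2*s^3 - 10*s^2 + 3*s + 1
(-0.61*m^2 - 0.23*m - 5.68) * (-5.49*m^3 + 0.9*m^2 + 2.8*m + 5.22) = 3.3489*m^5 + 0.7137*m^4 + 29.2682*m^3 - 8.9402*m^2 - 17.1046*m - 29.6496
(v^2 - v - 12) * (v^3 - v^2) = v^5 - 2*v^4 - 11*v^3 + 12*v^2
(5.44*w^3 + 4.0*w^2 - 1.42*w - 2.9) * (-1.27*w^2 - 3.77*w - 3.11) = -6.9088*w^5 - 25.5888*w^4 - 30.195*w^3 - 3.4036*w^2 + 15.3492*w + 9.019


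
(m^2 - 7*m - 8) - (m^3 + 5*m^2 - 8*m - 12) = -m^3 - 4*m^2 + m + 4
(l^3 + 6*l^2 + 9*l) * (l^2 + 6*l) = l^5 + 12*l^4 + 45*l^3 + 54*l^2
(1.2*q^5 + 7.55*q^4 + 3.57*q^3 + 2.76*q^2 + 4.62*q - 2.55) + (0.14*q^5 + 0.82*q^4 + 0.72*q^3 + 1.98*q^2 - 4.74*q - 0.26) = 1.34*q^5 + 8.37*q^4 + 4.29*q^3 + 4.74*q^2 - 0.12*q - 2.81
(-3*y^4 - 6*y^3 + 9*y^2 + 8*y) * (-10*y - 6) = 30*y^5 + 78*y^4 - 54*y^3 - 134*y^2 - 48*y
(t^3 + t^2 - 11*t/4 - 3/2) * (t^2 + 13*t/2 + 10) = t^5 + 15*t^4/2 + 55*t^3/4 - 75*t^2/8 - 149*t/4 - 15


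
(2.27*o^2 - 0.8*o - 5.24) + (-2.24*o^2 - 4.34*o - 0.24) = 0.0299999999999998*o^2 - 5.14*o - 5.48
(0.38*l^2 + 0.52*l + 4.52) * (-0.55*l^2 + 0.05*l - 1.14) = -0.209*l^4 - 0.267*l^3 - 2.8932*l^2 - 0.3668*l - 5.1528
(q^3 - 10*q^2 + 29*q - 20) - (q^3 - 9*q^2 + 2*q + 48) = -q^2 + 27*q - 68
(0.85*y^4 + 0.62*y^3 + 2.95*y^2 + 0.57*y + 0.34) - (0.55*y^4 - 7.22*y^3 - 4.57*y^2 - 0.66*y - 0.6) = 0.3*y^4 + 7.84*y^3 + 7.52*y^2 + 1.23*y + 0.94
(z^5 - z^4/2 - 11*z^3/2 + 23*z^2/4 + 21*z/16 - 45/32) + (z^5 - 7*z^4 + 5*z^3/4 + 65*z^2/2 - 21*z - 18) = 2*z^5 - 15*z^4/2 - 17*z^3/4 + 153*z^2/4 - 315*z/16 - 621/32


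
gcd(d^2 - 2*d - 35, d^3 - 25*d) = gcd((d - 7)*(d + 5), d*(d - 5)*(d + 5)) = d + 5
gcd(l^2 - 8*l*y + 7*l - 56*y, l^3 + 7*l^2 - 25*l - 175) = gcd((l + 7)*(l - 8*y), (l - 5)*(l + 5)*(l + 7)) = l + 7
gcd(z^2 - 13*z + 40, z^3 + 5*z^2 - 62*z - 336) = z - 8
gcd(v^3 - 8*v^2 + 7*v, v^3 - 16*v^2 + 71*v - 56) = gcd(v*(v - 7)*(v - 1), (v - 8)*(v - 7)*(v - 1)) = v^2 - 8*v + 7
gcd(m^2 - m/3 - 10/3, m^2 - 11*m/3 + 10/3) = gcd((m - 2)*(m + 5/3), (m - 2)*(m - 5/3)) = m - 2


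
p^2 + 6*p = p*(p + 6)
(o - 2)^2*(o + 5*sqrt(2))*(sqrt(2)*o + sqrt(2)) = sqrt(2)*o^4 - 3*sqrt(2)*o^3 + 10*o^3 - 30*o^2 + 4*sqrt(2)*o + 40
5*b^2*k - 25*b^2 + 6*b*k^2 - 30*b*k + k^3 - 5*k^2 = (b + k)*(5*b + k)*(k - 5)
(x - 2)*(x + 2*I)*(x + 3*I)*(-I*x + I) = -I*x^4 + 5*x^3 + 3*I*x^3 - 15*x^2 + 4*I*x^2 + 10*x - 18*I*x + 12*I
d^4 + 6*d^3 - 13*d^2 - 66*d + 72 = (d - 3)*(d - 1)*(d + 4)*(d + 6)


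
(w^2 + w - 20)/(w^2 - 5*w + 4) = (w + 5)/(w - 1)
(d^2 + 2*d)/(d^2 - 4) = d/(d - 2)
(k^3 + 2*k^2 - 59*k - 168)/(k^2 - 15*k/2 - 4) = 2*(k^2 + 10*k + 21)/(2*k + 1)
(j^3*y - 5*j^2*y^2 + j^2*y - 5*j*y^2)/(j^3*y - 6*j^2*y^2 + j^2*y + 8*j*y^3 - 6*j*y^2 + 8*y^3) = j*(j - 5*y)/(j^2 - 6*j*y + 8*y^2)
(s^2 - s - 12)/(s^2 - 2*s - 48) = (-s^2 + s + 12)/(-s^2 + 2*s + 48)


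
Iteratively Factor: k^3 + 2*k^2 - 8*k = (k - 2)*(k^2 + 4*k) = k*(k - 2)*(k + 4)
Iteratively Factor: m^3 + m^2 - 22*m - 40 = (m + 2)*(m^2 - m - 20) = (m - 5)*(m + 2)*(m + 4)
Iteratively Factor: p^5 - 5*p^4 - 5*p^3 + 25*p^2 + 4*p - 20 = (p - 5)*(p^4 - 5*p^2 + 4) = (p - 5)*(p + 2)*(p^3 - 2*p^2 - p + 2) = (p - 5)*(p - 2)*(p + 2)*(p^2 - 1) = (p - 5)*(p - 2)*(p - 1)*(p + 2)*(p + 1)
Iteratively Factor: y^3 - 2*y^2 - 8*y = (y)*(y^2 - 2*y - 8) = y*(y - 4)*(y + 2)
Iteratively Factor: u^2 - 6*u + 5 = (u - 1)*(u - 5)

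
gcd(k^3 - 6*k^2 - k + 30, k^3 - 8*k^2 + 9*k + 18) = k - 3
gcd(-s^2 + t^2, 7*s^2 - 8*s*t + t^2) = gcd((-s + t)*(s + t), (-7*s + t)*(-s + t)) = s - t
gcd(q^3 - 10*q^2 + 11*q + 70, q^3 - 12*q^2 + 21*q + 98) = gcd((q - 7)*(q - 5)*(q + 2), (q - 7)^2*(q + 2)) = q^2 - 5*q - 14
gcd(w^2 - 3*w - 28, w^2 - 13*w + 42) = w - 7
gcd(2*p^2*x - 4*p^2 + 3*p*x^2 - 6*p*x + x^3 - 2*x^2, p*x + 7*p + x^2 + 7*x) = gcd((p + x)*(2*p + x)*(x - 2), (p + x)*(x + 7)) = p + x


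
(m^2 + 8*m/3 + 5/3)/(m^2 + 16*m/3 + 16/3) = (3*m^2 + 8*m + 5)/(3*m^2 + 16*m + 16)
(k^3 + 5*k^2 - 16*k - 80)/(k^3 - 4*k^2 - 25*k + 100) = (k + 4)/(k - 5)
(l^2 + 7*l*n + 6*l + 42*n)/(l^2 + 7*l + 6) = (l + 7*n)/(l + 1)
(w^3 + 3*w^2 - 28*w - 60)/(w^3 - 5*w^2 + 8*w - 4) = (w^3 + 3*w^2 - 28*w - 60)/(w^3 - 5*w^2 + 8*w - 4)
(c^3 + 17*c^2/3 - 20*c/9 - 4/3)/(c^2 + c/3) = c + 16/3 - 4/c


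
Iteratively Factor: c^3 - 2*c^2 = (c)*(c^2 - 2*c) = c*(c - 2)*(c)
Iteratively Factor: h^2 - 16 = (h - 4)*(h + 4)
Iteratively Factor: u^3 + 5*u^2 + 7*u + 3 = (u + 1)*(u^2 + 4*u + 3) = (u + 1)*(u + 3)*(u + 1)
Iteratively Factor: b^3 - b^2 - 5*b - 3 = (b + 1)*(b^2 - 2*b - 3) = (b - 3)*(b + 1)*(b + 1)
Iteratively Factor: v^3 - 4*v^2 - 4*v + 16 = (v - 4)*(v^2 - 4) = (v - 4)*(v + 2)*(v - 2)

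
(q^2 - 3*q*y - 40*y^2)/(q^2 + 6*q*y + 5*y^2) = (q - 8*y)/(q + y)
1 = 1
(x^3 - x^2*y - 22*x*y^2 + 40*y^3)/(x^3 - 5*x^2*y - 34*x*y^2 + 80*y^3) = (x - 4*y)/(x - 8*y)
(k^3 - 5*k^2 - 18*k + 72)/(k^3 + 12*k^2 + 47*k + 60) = (k^2 - 9*k + 18)/(k^2 + 8*k + 15)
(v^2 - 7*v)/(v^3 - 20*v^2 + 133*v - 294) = v/(v^2 - 13*v + 42)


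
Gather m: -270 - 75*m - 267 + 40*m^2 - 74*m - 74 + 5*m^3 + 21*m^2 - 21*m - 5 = 5*m^3 + 61*m^2 - 170*m - 616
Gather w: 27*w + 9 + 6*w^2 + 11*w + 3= 6*w^2 + 38*w + 12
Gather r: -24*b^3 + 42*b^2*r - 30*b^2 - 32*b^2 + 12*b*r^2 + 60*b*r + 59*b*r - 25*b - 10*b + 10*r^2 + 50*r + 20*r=-24*b^3 - 62*b^2 - 35*b + r^2*(12*b + 10) + r*(42*b^2 + 119*b + 70)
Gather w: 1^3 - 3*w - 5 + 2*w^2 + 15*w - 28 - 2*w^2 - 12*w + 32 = 0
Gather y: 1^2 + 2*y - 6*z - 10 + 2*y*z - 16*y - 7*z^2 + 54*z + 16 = y*(2*z - 14) - 7*z^2 + 48*z + 7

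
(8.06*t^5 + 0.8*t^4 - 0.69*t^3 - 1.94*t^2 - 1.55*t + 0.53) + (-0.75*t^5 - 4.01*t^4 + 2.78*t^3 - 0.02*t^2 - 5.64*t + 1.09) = 7.31*t^5 - 3.21*t^4 + 2.09*t^3 - 1.96*t^2 - 7.19*t + 1.62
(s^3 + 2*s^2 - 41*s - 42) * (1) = s^3 + 2*s^2 - 41*s - 42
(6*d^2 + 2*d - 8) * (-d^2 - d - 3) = -6*d^4 - 8*d^3 - 12*d^2 + 2*d + 24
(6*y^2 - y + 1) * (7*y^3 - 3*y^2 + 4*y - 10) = 42*y^5 - 25*y^4 + 34*y^3 - 67*y^2 + 14*y - 10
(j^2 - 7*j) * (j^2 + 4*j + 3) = j^4 - 3*j^3 - 25*j^2 - 21*j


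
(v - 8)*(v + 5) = v^2 - 3*v - 40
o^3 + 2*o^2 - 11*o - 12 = (o - 3)*(o + 1)*(o + 4)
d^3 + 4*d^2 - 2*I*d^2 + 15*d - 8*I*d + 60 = (d + 4)*(d - 5*I)*(d + 3*I)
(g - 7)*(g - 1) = g^2 - 8*g + 7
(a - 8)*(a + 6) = a^2 - 2*a - 48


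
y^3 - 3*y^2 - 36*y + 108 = (y - 6)*(y - 3)*(y + 6)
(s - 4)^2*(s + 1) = s^3 - 7*s^2 + 8*s + 16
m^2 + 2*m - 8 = (m - 2)*(m + 4)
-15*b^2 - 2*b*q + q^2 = (-5*b + q)*(3*b + q)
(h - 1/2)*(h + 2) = h^2 + 3*h/2 - 1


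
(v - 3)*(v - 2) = v^2 - 5*v + 6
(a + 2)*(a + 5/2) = a^2 + 9*a/2 + 5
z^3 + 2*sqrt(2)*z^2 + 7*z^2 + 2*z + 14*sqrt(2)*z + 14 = (z + 7)*(z + sqrt(2))^2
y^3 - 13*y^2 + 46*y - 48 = (y - 8)*(y - 3)*(y - 2)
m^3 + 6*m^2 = m^2*(m + 6)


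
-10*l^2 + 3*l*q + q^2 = (-2*l + q)*(5*l + q)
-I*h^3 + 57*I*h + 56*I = (h - 8)*(h + 7)*(-I*h - I)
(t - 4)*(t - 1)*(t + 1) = t^3 - 4*t^2 - t + 4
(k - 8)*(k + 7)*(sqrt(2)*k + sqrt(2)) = sqrt(2)*k^3 - 57*sqrt(2)*k - 56*sqrt(2)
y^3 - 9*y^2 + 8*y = y*(y - 8)*(y - 1)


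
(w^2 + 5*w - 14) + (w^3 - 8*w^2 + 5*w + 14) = w^3 - 7*w^2 + 10*w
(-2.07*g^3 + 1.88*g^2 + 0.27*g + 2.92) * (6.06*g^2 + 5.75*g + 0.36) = -12.5442*g^5 - 0.5097*g^4 + 11.701*g^3 + 19.9245*g^2 + 16.8872*g + 1.0512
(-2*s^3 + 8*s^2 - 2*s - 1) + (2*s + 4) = -2*s^3 + 8*s^2 + 3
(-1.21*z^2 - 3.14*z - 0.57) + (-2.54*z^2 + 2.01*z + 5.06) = -3.75*z^2 - 1.13*z + 4.49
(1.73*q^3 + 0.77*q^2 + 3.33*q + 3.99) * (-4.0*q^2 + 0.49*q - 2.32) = -6.92*q^5 - 2.2323*q^4 - 16.9563*q^3 - 16.1147*q^2 - 5.7705*q - 9.2568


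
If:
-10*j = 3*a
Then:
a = -10*j/3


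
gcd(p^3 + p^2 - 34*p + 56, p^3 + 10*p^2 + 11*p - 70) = p^2 + 5*p - 14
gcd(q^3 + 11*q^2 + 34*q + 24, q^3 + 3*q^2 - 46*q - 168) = q^2 + 10*q + 24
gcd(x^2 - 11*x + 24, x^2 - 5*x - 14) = 1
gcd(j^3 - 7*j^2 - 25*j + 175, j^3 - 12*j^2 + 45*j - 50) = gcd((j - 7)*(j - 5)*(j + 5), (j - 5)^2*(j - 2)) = j - 5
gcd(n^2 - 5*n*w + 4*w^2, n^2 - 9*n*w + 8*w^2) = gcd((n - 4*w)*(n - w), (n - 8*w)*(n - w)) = -n + w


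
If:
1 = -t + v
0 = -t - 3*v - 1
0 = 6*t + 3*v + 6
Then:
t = -1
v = 0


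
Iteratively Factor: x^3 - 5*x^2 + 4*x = (x - 4)*(x^2 - x) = (x - 4)*(x - 1)*(x)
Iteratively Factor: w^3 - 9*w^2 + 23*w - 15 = (w - 5)*(w^2 - 4*w + 3) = (w - 5)*(w - 3)*(w - 1)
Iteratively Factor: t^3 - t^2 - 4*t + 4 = (t + 2)*(t^2 - 3*t + 2) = (t - 2)*(t + 2)*(t - 1)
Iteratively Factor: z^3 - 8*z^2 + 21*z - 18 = (z - 2)*(z^2 - 6*z + 9) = (z - 3)*(z - 2)*(z - 3)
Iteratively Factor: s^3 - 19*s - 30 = (s + 2)*(s^2 - 2*s - 15) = (s - 5)*(s + 2)*(s + 3)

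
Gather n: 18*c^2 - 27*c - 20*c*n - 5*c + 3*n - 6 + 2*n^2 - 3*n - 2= 18*c^2 - 20*c*n - 32*c + 2*n^2 - 8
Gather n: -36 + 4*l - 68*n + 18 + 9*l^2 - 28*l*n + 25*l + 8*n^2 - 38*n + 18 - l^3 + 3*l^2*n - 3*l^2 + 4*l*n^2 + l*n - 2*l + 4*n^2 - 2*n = -l^3 + 6*l^2 + 27*l + n^2*(4*l + 12) + n*(3*l^2 - 27*l - 108)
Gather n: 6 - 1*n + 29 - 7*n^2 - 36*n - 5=-7*n^2 - 37*n + 30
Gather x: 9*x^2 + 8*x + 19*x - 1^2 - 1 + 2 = 9*x^2 + 27*x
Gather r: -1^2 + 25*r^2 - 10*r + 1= 25*r^2 - 10*r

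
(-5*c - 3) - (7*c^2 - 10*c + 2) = -7*c^2 + 5*c - 5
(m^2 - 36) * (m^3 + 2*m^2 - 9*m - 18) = m^5 + 2*m^4 - 45*m^3 - 90*m^2 + 324*m + 648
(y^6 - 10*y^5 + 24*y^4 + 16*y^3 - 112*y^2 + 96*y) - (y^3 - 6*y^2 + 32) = y^6 - 10*y^5 + 24*y^4 + 15*y^3 - 106*y^2 + 96*y - 32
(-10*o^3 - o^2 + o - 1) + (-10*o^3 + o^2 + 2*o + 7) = -20*o^3 + 3*o + 6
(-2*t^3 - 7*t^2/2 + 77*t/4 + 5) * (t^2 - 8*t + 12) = -2*t^5 + 25*t^4/2 + 93*t^3/4 - 191*t^2 + 191*t + 60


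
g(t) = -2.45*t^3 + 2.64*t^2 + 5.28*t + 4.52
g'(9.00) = -542.55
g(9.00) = -1520.17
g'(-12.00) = -1116.48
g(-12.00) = 4554.92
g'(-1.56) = -20.84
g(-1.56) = 12.01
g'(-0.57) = -0.12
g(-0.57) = 2.82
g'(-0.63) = -0.96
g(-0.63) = 2.85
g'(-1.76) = -26.78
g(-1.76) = 16.76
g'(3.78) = -79.78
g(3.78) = -70.13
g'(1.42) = -2.04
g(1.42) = 10.33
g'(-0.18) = 4.09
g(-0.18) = 3.67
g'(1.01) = 3.12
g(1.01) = 10.02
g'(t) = -7.35*t^2 + 5.28*t + 5.28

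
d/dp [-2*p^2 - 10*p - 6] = -4*p - 10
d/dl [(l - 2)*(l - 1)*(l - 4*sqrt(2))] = 3*l^2 - 8*sqrt(2)*l - 6*l + 2 + 12*sqrt(2)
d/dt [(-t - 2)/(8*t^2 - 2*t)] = (2*t^2 + 8*t - 1)/(t^2*(16*t^2 - 8*t + 1))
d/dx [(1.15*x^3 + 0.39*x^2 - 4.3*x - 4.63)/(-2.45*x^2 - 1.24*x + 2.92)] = (-2.8175*x^4 - 2.852*x^3 - 0.944599999999998*x^2 - 20.4094*x - 18.2972)/(6.0025*x^4 + 6.076*x^3 - 12.7704*x^2 - 7.2416*x + 8.5264)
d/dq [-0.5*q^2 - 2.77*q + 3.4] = -1.0*q - 2.77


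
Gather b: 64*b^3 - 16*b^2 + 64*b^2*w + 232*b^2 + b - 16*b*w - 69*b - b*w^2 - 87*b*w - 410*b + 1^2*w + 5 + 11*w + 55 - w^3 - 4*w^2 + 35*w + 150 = 64*b^3 + b^2*(64*w + 216) + b*(-w^2 - 103*w - 478) - w^3 - 4*w^2 + 47*w + 210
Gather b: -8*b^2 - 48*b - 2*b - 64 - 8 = -8*b^2 - 50*b - 72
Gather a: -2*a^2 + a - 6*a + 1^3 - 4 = -2*a^2 - 5*a - 3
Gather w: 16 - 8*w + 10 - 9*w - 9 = 17 - 17*w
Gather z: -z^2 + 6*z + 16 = -z^2 + 6*z + 16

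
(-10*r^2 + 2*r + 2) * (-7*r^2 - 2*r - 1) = 70*r^4 + 6*r^3 - 8*r^2 - 6*r - 2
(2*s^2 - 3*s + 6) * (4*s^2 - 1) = 8*s^4 - 12*s^3 + 22*s^2 + 3*s - 6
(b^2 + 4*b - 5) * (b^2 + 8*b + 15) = b^4 + 12*b^3 + 42*b^2 + 20*b - 75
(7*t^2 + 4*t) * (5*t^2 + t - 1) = 35*t^4 + 27*t^3 - 3*t^2 - 4*t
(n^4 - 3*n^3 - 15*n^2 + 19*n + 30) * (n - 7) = n^5 - 10*n^4 + 6*n^3 + 124*n^2 - 103*n - 210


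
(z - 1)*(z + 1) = z^2 - 1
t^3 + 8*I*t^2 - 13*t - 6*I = (t + I)^2*(t + 6*I)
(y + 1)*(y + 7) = y^2 + 8*y + 7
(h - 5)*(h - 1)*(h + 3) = h^3 - 3*h^2 - 13*h + 15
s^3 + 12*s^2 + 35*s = s*(s + 5)*(s + 7)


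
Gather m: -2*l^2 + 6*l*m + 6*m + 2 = -2*l^2 + m*(6*l + 6) + 2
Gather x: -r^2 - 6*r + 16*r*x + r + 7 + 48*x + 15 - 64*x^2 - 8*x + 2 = -r^2 - 5*r - 64*x^2 + x*(16*r + 40) + 24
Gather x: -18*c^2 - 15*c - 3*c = -18*c^2 - 18*c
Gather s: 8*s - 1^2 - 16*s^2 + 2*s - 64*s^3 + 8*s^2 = -64*s^3 - 8*s^2 + 10*s - 1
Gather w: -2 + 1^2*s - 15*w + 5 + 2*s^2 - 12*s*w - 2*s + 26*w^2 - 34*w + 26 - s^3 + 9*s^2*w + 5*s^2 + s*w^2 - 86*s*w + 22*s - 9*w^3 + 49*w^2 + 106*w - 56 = -s^3 + 7*s^2 + 21*s - 9*w^3 + w^2*(s + 75) + w*(9*s^2 - 98*s + 57) - 27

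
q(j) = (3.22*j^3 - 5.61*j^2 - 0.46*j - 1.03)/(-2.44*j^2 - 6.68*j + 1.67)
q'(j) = (4.88*j + 6.68)*(3.22*j^3 - 5.61*j^2 - 0.46*j - 1.03)/(-2.44*j^2 - 6.68*j + 1.67)^2 + (9.66*j^2 - 11.22*j - 0.46)/(-2.44*j^2 - 6.68*j + 1.67)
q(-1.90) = -7.65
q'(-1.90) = 13.61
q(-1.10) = -1.91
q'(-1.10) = 3.47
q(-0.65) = -0.80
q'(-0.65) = 1.63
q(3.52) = -1.31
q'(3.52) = -0.93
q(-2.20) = -13.49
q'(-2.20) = 27.58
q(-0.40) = -0.49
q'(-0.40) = 0.82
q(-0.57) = -0.68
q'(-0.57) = 1.37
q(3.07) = -0.90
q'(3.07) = -0.87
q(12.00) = -11.05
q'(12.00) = -1.24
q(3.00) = -0.84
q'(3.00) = -0.86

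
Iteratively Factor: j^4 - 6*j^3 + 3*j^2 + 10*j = (j + 1)*(j^3 - 7*j^2 + 10*j) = (j - 5)*(j + 1)*(j^2 - 2*j) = (j - 5)*(j - 2)*(j + 1)*(j)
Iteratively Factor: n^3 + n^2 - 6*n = (n + 3)*(n^2 - 2*n) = n*(n + 3)*(n - 2)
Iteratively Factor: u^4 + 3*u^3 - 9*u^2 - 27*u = (u + 3)*(u^3 - 9*u) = (u + 3)^2*(u^2 - 3*u) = (u - 3)*(u + 3)^2*(u)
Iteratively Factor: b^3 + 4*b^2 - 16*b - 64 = (b + 4)*(b^2 - 16) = (b + 4)^2*(b - 4)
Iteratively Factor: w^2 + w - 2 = (w - 1)*(w + 2)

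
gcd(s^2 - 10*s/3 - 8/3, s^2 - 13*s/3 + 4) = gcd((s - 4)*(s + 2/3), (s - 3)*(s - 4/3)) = 1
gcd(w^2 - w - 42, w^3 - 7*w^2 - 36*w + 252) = w^2 - w - 42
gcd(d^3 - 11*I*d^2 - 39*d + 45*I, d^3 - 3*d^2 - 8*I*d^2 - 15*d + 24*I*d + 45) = d^2 - 8*I*d - 15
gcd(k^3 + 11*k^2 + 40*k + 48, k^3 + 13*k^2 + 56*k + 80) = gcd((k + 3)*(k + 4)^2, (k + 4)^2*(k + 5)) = k^2 + 8*k + 16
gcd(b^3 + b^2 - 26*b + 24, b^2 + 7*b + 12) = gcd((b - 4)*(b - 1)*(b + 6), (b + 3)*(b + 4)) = 1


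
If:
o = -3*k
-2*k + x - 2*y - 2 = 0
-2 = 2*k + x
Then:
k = -y/2 - 1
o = 3*y/2 + 3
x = y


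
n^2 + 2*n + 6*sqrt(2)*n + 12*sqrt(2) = (n + 2)*(n + 6*sqrt(2))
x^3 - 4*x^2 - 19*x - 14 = (x - 7)*(x + 1)*(x + 2)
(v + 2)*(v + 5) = v^2 + 7*v + 10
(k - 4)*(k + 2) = k^2 - 2*k - 8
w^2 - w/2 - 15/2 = (w - 3)*(w + 5/2)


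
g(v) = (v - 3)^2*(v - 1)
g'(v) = (v - 3)^2 + (v - 1)*(2*v - 6) = (v - 3)*(3*v - 5)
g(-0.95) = -30.42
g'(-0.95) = 31.01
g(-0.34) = -14.95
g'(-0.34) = 20.11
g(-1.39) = -46.06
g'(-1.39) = 40.26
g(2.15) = 0.83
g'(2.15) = -1.23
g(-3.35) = -175.40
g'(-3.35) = 95.57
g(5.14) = 18.96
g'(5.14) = 22.30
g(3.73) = 1.45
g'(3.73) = 4.52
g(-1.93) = -71.21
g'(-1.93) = 53.19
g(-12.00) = -2925.00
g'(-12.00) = 615.00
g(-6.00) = -567.00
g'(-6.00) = 207.00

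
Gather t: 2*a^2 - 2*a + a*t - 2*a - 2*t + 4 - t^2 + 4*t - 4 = 2*a^2 - 4*a - t^2 + t*(a + 2)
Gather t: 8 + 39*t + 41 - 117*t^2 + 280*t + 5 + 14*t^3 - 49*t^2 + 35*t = 14*t^3 - 166*t^2 + 354*t + 54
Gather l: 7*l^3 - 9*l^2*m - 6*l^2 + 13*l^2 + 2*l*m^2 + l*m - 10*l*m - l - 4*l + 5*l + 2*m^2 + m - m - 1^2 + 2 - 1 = 7*l^3 + l^2*(7 - 9*m) + l*(2*m^2 - 9*m) + 2*m^2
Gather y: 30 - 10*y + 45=75 - 10*y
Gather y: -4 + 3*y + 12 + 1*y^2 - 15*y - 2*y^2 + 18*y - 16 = -y^2 + 6*y - 8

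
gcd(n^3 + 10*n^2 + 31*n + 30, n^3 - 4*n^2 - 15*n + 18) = n + 3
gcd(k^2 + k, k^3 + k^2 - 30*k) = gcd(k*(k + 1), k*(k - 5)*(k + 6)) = k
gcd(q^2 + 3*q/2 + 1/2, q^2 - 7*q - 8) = q + 1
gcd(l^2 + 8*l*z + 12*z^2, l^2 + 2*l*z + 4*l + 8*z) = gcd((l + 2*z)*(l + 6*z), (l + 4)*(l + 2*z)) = l + 2*z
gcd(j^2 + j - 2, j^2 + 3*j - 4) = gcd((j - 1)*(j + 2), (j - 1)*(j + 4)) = j - 1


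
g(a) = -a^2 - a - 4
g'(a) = -2*a - 1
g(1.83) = -9.18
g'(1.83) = -4.66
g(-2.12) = -6.37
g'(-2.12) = 3.24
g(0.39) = -4.54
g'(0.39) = -1.78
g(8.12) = -78.05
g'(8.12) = -17.24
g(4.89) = -32.80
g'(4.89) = -10.78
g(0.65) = -5.07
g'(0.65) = -2.30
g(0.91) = -5.74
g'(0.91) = -2.82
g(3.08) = -16.57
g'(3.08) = -7.16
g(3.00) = -16.00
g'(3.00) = -7.00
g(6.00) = -46.00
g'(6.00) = -13.00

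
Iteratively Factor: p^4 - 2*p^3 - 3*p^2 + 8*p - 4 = (p + 2)*(p^3 - 4*p^2 + 5*p - 2) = (p - 1)*(p + 2)*(p^2 - 3*p + 2) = (p - 2)*(p - 1)*(p + 2)*(p - 1)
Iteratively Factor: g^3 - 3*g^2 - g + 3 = (g + 1)*(g^2 - 4*g + 3) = (g - 1)*(g + 1)*(g - 3)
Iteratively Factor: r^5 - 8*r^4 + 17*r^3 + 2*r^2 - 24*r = (r + 1)*(r^4 - 9*r^3 + 26*r^2 - 24*r) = r*(r + 1)*(r^3 - 9*r^2 + 26*r - 24) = r*(r - 2)*(r + 1)*(r^2 - 7*r + 12) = r*(r - 3)*(r - 2)*(r + 1)*(r - 4)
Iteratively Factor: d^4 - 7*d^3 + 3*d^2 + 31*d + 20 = (d - 4)*(d^3 - 3*d^2 - 9*d - 5) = (d - 4)*(d + 1)*(d^2 - 4*d - 5) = (d - 5)*(d - 4)*(d + 1)*(d + 1)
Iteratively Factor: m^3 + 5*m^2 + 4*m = (m)*(m^2 + 5*m + 4) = m*(m + 4)*(m + 1)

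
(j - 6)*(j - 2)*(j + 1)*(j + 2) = j^4 - 5*j^3 - 10*j^2 + 20*j + 24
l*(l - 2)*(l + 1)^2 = l^4 - 3*l^2 - 2*l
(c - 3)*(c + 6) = c^2 + 3*c - 18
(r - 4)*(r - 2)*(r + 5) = r^3 - r^2 - 22*r + 40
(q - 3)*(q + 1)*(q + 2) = q^3 - 7*q - 6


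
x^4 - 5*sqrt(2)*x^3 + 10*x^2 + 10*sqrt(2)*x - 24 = (x - 3*sqrt(2))*(x - 2*sqrt(2))*(x - sqrt(2))*(x + sqrt(2))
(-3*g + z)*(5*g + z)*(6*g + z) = -90*g^3 - 3*g^2*z + 8*g*z^2 + z^3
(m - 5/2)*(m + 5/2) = m^2 - 25/4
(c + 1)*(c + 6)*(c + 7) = c^3 + 14*c^2 + 55*c + 42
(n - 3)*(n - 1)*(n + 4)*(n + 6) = n^4 + 6*n^3 - 13*n^2 - 66*n + 72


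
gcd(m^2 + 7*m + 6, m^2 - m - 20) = 1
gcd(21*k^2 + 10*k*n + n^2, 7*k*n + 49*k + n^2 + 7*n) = 7*k + n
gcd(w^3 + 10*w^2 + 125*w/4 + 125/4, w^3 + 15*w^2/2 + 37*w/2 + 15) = w + 5/2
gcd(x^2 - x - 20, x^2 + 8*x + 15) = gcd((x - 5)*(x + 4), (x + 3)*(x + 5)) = 1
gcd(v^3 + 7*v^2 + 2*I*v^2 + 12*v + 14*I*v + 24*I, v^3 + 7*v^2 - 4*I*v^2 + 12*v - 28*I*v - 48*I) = v^2 + 7*v + 12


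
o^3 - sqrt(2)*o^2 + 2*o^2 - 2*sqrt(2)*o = o*(o + 2)*(o - sqrt(2))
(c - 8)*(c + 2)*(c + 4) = c^3 - 2*c^2 - 40*c - 64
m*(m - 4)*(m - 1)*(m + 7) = m^4 + 2*m^3 - 31*m^2 + 28*m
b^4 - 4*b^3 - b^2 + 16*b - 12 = (b - 3)*(b - 2)*(b - 1)*(b + 2)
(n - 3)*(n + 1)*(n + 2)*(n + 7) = n^4 + 7*n^3 - 7*n^2 - 55*n - 42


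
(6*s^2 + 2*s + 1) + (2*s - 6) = 6*s^2 + 4*s - 5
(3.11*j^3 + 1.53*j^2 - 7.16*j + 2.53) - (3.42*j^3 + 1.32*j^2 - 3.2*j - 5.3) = -0.31*j^3 + 0.21*j^2 - 3.96*j + 7.83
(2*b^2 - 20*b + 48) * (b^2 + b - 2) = 2*b^4 - 18*b^3 + 24*b^2 + 88*b - 96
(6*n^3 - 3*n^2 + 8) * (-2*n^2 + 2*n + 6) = -12*n^5 + 18*n^4 + 30*n^3 - 34*n^2 + 16*n + 48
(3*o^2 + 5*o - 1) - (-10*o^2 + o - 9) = 13*o^2 + 4*o + 8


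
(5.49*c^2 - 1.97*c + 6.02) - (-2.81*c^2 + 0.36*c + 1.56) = 8.3*c^2 - 2.33*c + 4.46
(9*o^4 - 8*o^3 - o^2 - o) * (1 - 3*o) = -27*o^5 + 33*o^4 - 5*o^3 + 2*o^2 - o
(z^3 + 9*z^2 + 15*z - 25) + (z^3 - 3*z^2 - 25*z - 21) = 2*z^3 + 6*z^2 - 10*z - 46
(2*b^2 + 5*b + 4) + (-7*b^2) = -5*b^2 + 5*b + 4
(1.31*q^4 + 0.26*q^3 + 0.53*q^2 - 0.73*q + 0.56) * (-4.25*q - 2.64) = -5.5675*q^5 - 4.5634*q^4 - 2.9389*q^3 + 1.7033*q^2 - 0.4528*q - 1.4784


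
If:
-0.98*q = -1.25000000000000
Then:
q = 1.28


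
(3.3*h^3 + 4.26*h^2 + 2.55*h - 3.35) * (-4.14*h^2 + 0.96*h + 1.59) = -13.662*h^5 - 14.4684*h^4 - 1.2204*h^3 + 23.0904*h^2 + 0.8385*h - 5.3265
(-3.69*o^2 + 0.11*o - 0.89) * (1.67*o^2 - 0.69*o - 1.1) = -6.1623*o^4 + 2.7298*o^3 + 2.4968*o^2 + 0.4931*o + 0.979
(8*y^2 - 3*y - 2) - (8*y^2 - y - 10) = 8 - 2*y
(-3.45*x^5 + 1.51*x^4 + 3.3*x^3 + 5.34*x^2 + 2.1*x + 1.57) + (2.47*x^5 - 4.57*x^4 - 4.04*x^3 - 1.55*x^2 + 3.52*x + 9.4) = -0.98*x^5 - 3.06*x^4 - 0.74*x^3 + 3.79*x^2 + 5.62*x + 10.97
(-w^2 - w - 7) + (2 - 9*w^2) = -10*w^2 - w - 5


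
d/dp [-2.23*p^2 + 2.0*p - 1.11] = 2.0 - 4.46*p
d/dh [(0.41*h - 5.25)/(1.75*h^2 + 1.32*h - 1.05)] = (-0.7175*h^2 + 18.375*h + 6.4995)/(3.0625*h^4 + 4.62*h^3 - 1.9326*h^2 - 2.772*h + 1.1025)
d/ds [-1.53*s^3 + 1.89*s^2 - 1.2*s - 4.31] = -4.59*s^2 + 3.78*s - 1.2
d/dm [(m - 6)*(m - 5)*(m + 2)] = 3*m^2 - 18*m + 8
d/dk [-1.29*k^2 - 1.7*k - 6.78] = -2.58*k - 1.7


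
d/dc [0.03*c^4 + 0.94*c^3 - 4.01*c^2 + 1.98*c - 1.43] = 0.12*c^3 + 2.82*c^2 - 8.02*c + 1.98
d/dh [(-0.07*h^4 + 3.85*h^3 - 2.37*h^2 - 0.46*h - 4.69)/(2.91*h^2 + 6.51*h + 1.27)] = (-0.4074*h^5 + 9.8364*h^4 + 49.7714*h^3 + 0.578400000000002*h^2 + 21.276*h + 29.9477)/(8.4681*h^4 + 37.8882*h^3 + 49.7715*h^2 + 16.5354*h + 1.6129)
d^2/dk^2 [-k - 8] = 0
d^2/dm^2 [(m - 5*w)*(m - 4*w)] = 2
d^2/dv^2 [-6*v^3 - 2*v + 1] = -36*v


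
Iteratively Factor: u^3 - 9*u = (u)*(u^2 - 9) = u*(u - 3)*(u + 3)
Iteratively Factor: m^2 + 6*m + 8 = (m + 4)*(m + 2)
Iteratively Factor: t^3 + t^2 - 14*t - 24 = (t + 2)*(t^2 - t - 12) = (t + 2)*(t + 3)*(t - 4)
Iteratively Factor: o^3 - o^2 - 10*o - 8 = (o + 2)*(o^2 - 3*o - 4) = (o - 4)*(o + 2)*(o + 1)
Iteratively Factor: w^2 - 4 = (w - 2)*(w + 2)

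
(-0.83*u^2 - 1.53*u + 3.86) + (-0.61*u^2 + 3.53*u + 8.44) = -1.44*u^2 + 2.0*u + 12.3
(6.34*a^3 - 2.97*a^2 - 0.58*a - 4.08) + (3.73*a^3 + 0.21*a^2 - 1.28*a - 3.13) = 10.07*a^3 - 2.76*a^2 - 1.86*a - 7.21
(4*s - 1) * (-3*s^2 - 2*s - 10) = -12*s^3 - 5*s^2 - 38*s + 10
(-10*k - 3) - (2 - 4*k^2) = 4*k^2 - 10*k - 5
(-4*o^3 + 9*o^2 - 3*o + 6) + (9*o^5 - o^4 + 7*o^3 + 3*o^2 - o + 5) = 9*o^5 - o^4 + 3*o^3 + 12*o^2 - 4*o + 11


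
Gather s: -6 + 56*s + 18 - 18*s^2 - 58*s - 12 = -18*s^2 - 2*s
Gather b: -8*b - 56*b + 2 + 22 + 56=80 - 64*b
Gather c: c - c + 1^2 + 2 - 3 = 0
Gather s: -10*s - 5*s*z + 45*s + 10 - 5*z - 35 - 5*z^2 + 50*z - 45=s*(35 - 5*z) - 5*z^2 + 45*z - 70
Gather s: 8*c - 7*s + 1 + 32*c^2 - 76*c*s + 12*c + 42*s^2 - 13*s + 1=32*c^2 + 20*c + 42*s^2 + s*(-76*c - 20) + 2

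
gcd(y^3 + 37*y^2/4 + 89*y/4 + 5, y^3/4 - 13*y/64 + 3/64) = 1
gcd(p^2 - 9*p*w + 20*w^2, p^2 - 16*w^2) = p - 4*w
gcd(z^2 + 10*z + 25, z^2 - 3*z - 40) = z + 5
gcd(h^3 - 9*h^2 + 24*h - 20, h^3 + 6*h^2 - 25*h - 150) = h - 5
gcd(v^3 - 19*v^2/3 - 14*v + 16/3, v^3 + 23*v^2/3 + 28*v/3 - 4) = v^2 + 5*v/3 - 2/3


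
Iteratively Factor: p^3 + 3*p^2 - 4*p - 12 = (p - 2)*(p^2 + 5*p + 6) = (p - 2)*(p + 3)*(p + 2)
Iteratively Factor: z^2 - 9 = (z + 3)*(z - 3)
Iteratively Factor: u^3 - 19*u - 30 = (u + 2)*(u^2 - 2*u - 15) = (u + 2)*(u + 3)*(u - 5)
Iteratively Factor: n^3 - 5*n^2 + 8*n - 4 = (n - 1)*(n^2 - 4*n + 4) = (n - 2)*(n - 1)*(n - 2)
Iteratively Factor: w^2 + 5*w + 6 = (w + 2)*(w + 3)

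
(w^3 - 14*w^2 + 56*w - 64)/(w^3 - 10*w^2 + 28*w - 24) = (w^2 - 12*w + 32)/(w^2 - 8*w + 12)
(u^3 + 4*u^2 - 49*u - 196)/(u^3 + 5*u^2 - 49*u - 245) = (u + 4)/(u + 5)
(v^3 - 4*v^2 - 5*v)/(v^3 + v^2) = (v - 5)/v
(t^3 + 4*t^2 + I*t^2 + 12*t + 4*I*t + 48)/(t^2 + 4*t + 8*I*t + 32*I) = (t^2 + I*t + 12)/(t + 8*I)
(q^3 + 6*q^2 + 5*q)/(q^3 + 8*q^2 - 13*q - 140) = q*(q + 1)/(q^2 + 3*q - 28)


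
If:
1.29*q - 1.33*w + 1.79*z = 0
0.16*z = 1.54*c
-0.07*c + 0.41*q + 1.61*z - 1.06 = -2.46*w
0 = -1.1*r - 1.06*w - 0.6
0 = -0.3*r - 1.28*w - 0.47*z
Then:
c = -0.18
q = 3.46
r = -1.50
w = 1.00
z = -1.75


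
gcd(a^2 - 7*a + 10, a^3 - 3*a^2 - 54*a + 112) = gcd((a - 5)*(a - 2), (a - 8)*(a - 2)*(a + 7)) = a - 2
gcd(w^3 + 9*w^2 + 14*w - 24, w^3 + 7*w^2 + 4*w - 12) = w^2 + 5*w - 6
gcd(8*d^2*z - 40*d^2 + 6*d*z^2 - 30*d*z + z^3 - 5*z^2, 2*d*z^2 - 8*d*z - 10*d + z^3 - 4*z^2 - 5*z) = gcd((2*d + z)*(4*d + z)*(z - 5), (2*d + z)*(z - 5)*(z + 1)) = 2*d*z - 10*d + z^2 - 5*z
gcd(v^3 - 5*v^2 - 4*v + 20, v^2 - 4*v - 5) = v - 5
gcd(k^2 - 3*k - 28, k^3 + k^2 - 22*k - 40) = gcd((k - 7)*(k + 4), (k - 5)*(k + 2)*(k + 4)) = k + 4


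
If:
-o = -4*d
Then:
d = o/4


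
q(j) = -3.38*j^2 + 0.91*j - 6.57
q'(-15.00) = 102.31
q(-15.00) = -780.72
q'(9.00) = -59.93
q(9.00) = -272.16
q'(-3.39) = 23.83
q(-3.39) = -48.50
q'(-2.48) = 17.67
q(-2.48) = -29.62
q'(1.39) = -8.49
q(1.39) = -11.84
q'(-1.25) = 9.36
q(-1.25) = -12.99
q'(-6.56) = 45.26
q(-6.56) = -157.99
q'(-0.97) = 7.47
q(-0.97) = -10.63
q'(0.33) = -1.32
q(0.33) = -6.64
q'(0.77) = -4.30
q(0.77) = -7.87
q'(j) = 0.91 - 6.76*j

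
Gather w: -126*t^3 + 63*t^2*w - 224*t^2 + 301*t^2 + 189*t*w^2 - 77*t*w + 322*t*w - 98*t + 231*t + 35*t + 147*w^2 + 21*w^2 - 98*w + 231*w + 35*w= -126*t^3 + 77*t^2 + 168*t + w^2*(189*t + 168) + w*(63*t^2 + 245*t + 168)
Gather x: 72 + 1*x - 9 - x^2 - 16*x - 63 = -x^2 - 15*x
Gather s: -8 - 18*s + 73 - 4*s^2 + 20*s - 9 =-4*s^2 + 2*s + 56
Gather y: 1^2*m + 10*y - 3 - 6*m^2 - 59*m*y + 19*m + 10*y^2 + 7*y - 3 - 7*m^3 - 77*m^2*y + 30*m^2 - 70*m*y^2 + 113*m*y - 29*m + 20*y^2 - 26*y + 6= -7*m^3 + 24*m^2 - 9*m + y^2*(30 - 70*m) + y*(-77*m^2 + 54*m - 9)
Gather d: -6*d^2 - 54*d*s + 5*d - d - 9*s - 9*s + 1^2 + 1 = -6*d^2 + d*(4 - 54*s) - 18*s + 2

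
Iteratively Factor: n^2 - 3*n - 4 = (n + 1)*(n - 4)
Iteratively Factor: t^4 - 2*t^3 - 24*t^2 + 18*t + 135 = (t - 3)*(t^3 + t^2 - 21*t - 45) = (t - 3)*(t + 3)*(t^2 - 2*t - 15) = (t - 5)*(t - 3)*(t + 3)*(t + 3)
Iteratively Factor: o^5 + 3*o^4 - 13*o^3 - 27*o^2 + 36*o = (o + 4)*(o^4 - o^3 - 9*o^2 + 9*o) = (o - 1)*(o + 4)*(o^3 - 9*o) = (o - 1)*(o + 3)*(o + 4)*(o^2 - 3*o) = (o - 3)*(o - 1)*(o + 3)*(o + 4)*(o)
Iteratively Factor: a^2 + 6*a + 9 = (a + 3)*(a + 3)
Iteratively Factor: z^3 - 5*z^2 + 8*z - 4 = (z - 2)*(z^2 - 3*z + 2) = (z - 2)*(z - 1)*(z - 2)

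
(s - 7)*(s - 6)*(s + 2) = s^3 - 11*s^2 + 16*s + 84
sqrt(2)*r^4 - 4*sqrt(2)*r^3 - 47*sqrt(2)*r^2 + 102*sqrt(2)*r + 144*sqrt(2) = (r - 8)*(r - 3)*(r + 6)*(sqrt(2)*r + sqrt(2))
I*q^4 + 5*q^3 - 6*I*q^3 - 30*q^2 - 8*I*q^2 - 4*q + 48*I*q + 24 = (q - 6)*(q - 2*I)^2*(I*q + 1)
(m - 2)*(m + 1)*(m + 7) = m^3 + 6*m^2 - 9*m - 14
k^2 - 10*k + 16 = (k - 8)*(k - 2)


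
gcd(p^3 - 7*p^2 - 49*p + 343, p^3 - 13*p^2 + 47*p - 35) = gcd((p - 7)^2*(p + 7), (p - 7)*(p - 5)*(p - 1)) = p - 7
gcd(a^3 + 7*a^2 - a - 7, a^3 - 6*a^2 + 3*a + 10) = a + 1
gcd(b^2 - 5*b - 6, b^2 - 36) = b - 6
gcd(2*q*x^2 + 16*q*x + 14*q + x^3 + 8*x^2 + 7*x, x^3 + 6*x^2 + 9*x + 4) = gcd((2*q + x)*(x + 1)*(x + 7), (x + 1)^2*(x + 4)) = x + 1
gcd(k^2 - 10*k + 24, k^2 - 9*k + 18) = k - 6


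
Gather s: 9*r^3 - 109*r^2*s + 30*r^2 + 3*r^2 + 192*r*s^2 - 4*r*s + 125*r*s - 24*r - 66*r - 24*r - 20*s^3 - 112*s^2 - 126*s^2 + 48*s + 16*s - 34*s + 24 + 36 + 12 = 9*r^3 + 33*r^2 - 114*r - 20*s^3 + s^2*(192*r - 238) + s*(-109*r^2 + 121*r + 30) + 72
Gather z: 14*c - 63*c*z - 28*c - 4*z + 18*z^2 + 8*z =-14*c + 18*z^2 + z*(4 - 63*c)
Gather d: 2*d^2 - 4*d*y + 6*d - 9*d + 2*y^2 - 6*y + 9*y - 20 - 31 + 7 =2*d^2 + d*(-4*y - 3) + 2*y^2 + 3*y - 44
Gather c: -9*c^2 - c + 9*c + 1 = -9*c^2 + 8*c + 1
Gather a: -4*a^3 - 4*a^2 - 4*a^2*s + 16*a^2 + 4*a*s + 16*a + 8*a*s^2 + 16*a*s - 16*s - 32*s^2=-4*a^3 + a^2*(12 - 4*s) + a*(8*s^2 + 20*s + 16) - 32*s^2 - 16*s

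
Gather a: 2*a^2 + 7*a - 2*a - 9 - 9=2*a^2 + 5*a - 18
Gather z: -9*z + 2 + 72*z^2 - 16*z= 72*z^2 - 25*z + 2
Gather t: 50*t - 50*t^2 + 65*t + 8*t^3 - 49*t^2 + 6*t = 8*t^3 - 99*t^2 + 121*t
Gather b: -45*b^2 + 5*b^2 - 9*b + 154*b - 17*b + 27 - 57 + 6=-40*b^2 + 128*b - 24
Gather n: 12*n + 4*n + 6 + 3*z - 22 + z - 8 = 16*n + 4*z - 24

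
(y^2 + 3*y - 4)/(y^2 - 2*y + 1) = (y + 4)/(y - 1)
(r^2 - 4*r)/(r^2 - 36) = r*(r - 4)/(r^2 - 36)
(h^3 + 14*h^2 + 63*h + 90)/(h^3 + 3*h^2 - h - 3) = (h^2 + 11*h + 30)/(h^2 - 1)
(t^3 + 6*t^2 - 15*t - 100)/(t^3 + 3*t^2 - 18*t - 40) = (t + 5)/(t + 2)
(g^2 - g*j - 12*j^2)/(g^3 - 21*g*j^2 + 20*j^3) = (g + 3*j)/(g^2 + 4*g*j - 5*j^2)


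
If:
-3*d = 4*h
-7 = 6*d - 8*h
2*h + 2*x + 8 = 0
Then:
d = -7/12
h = 7/16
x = -71/16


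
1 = 1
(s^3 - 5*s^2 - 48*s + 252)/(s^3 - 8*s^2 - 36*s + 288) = (s^2 + s - 42)/(s^2 - 2*s - 48)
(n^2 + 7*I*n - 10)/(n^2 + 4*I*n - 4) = (n + 5*I)/(n + 2*I)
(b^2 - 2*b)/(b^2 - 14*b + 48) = b*(b - 2)/(b^2 - 14*b + 48)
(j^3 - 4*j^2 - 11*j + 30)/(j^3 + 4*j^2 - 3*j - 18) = (j - 5)/(j + 3)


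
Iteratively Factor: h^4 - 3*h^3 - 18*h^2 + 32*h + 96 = (h - 4)*(h^3 + h^2 - 14*h - 24) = (h - 4)*(h + 3)*(h^2 - 2*h - 8) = (h - 4)*(h + 2)*(h + 3)*(h - 4)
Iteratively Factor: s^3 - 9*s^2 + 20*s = (s - 5)*(s^2 - 4*s) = (s - 5)*(s - 4)*(s)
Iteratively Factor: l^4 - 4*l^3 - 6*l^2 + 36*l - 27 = (l - 1)*(l^3 - 3*l^2 - 9*l + 27) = (l - 3)*(l - 1)*(l^2 - 9) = (l - 3)*(l - 1)*(l + 3)*(l - 3)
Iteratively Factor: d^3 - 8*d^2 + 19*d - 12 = (d - 1)*(d^2 - 7*d + 12) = (d - 3)*(d - 1)*(d - 4)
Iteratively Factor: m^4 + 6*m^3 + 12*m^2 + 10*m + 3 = (m + 3)*(m^3 + 3*m^2 + 3*m + 1) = (m + 1)*(m + 3)*(m^2 + 2*m + 1) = (m + 1)^2*(m + 3)*(m + 1)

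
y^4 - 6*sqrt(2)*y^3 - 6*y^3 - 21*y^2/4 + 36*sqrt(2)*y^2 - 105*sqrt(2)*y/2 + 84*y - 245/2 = (y - 7/2)*(y - 5/2)*(y - 7*sqrt(2))*(y + sqrt(2))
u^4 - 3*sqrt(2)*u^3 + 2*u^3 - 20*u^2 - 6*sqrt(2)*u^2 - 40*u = u*(u + 2)*(u - 5*sqrt(2))*(u + 2*sqrt(2))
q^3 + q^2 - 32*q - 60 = (q - 6)*(q + 2)*(q + 5)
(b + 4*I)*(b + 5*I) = b^2 + 9*I*b - 20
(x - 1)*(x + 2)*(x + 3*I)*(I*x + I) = I*x^4 - 3*x^3 + 2*I*x^3 - 6*x^2 - I*x^2 + 3*x - 2*I*x + 6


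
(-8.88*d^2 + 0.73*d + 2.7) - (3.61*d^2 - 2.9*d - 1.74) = -12.49*d^2 + 3.63*d + 4.44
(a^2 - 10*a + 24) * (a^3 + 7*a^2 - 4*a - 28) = a^5 - 3*a^4 - 50*a^3 + 180*a^2 + 184*a - 672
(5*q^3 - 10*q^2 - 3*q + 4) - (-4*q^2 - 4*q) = 5*q^3 - 6*q^2 + q + 4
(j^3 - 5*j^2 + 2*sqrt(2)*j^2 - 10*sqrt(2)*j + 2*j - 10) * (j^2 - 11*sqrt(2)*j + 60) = j^5 - 9*sqrt(2)*j^4 - 5*j^4 + 18*j^3 + 45*sqrt(2)*j^3 - 90*j^2 + 98*sqrt(2)*j^2 - 490*sqrt(2)*j + 120*j - 600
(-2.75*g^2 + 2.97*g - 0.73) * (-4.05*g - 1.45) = 11.1375*g^3 - 8.041*g^2 - 1.35*g + 1.0585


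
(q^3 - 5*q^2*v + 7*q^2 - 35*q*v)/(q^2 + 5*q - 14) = q*(q - 5*v)/(q - 2)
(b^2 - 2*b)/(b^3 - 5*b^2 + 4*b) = (b - 2)/(b^2 - 5*b + 4)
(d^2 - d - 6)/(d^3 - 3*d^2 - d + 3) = (d + 2)/(d^2 - 1)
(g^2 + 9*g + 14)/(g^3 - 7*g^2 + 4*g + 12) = (g^2 + 9*g + 14)/(g^3 - 7*g^2 + 4*g + 12)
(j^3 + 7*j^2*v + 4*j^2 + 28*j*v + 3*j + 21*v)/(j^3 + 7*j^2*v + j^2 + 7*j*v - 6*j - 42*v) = (j + 1)/(j - 2)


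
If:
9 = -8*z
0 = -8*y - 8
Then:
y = -1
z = -9/8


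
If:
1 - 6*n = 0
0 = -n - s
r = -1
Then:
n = 1/6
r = -1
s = -1/6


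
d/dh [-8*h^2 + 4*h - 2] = 4 - 16*h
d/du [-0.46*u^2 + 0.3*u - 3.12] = 0.3 - 0.92*u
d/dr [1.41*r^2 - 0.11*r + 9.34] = 2.82*r - 0.11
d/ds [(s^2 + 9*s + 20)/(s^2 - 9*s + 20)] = 18*(20 - s^2)/(s^4 - 18*s^3 + 121*s^2 - 360*s + 400)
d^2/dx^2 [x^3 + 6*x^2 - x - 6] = 6*x + 12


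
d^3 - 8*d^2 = d^2*(d - 8)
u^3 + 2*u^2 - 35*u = u*(u - 5)*(u + 7)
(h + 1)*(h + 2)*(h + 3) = h^3 + 6*h^2 + 11*h + 6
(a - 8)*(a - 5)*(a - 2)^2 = a^4 - 17*a^3 + 96*a^2 - 212*a + 160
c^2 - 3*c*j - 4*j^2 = (c - 4*j)*(c + j)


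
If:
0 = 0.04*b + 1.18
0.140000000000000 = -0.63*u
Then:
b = -29.50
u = -0.22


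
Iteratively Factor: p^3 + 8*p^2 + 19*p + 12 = (p + 3)*(p^2 + 5*p + 4) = (p + 1)*(p + 3)*(p + 4)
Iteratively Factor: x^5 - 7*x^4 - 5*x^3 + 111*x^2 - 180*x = (x)*(x^4 - 7*x^3 - 5*x^2 + 111*x - 180) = x*(x + 4)*(x^3 - 11*x^2 + 39*x - 45) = x*(x - 5)*(x + 4)*(x^2 - 6*x + 9) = x*(x - 5)*(x - 3)*(x + 4)*(x - 3)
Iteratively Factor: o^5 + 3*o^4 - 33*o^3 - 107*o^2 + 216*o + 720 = (o + 4)*(o^4 - o^3 - 29*o^2 + 9*o + 180) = (o - 5)*(o + 4)*(o^3 + 4*o^2 - 9*o - 36) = (o - 5)*(o + 3)*(o + 4)*(o^2 + o - 12) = (o - 5)*(o + 3)*(o + 4)^2*(o - 3)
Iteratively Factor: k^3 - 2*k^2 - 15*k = (k)*(k^2 - 2*k - 15) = k*(k + 3)*(k - 5)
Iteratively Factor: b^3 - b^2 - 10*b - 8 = (b + 2)*(b^2 - 3*b - 4) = (b - 4)*(b + 2)*(b + 1)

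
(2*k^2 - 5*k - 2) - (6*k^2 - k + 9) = -4*k^2 - 4*k - 11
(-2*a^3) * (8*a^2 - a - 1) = -16*a^5 + 2*a^4 + 2*a^3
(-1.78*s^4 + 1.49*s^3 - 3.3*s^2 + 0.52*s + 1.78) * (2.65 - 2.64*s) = 4.6992*s^5 - 8.6506*s^4 + 12.6605*s^3 - 10.1178*s^2 - 3.3212*s + 4.717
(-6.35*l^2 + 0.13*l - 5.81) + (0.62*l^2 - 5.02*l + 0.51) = -5.73*l^2 - 4.89*l - 5.3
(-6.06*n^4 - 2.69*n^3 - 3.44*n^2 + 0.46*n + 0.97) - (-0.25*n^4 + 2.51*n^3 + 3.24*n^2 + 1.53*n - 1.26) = -5.81*n^4 - 5.2*n^3 - 6.68*n^2 - 1.07*n + 2.23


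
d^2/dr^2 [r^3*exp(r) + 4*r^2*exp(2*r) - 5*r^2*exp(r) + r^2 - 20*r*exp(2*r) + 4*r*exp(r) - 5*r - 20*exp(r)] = r^3*exp(r) + 16*r^2*exp(2*r) + r^2*exp(r) - 48*r*exp(2*r) - 10*r*exp(r) - 72*exp(2*r) - 22*exp(r) + 2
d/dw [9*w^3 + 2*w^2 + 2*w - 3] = 27*w^2 + 4*w + 2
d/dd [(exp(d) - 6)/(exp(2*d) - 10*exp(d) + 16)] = (-2*(exp(d) - 6)*(exp(d) - 5) + exp(2*d) - 10*exp(d) + 16)*exp(d)/(exp(2*d) - 10*exp(d) + 16)^2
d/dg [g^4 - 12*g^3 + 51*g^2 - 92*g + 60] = 4*g^3 - 36*g^2 + 102*g - 92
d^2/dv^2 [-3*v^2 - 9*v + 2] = -6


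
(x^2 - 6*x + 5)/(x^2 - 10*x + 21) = (x^2 - 6*x + 5)/(x^2 - 10*x + 21)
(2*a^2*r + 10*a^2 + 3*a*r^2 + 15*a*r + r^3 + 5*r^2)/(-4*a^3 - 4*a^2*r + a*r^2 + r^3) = (r + 5)/(-2*a + r)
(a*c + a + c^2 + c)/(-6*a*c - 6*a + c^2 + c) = (-a - c)/(6*a - c)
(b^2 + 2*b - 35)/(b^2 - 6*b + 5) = (b + 7)/(b - 1)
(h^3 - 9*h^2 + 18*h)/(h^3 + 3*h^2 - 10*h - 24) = h*(h - 6)/(h^2 + 6*h + 8)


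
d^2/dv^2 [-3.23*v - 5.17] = 0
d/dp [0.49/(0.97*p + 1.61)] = -0.4753/(0.97*p + 1.61)^2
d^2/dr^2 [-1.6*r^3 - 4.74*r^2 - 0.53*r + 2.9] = -9.6*r - 9.48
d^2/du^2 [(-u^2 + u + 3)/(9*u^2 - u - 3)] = 144*(u^3 + 9*u^2 + 1)/(729*u^6 - 243*u^5 - 702*u^4 + 161*u^3 + 234*u^2 - 27*u - 27)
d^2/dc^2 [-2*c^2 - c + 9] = -4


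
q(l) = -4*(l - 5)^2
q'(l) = 40 - 8*l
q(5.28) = -0.31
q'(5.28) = -2.24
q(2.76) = -20.07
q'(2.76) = 17.92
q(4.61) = -0.61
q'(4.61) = 3.12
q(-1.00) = -144.00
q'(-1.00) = 48.00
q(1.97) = -36.72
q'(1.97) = 24.24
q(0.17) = -93.32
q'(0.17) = 38.64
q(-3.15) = -265.69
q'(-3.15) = 65.20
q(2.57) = -23.62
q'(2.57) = 19.44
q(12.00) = -196.00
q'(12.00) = -56.00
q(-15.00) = -1600.00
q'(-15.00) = 160.00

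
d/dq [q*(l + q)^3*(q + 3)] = (l + q)^2*(q*(l + q) + 3*q*(q + 3) + (l + q)*(q + 3))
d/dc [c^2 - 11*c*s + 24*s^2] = 2*c - 11*s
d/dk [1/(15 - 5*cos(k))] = -sin(k)/(5*(cos(k) - 3)^2)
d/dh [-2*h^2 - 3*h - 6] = -4*h - 3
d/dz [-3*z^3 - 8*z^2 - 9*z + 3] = -9*z^2 - 16*z - 9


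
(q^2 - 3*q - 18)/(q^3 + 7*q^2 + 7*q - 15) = (q - 6)/(q^2 + 4*q - 5)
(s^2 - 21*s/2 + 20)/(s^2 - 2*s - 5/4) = 2*(s - 8)/(2*s + 1)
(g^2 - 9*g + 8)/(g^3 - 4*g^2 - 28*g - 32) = (g - 1)/(g^2 + 4*g + 4)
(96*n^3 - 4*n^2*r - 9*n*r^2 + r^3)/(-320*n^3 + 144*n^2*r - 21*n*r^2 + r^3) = (-12*n^2 - n*r + r^2)/(40*n^2 - 13*n*r + r^2)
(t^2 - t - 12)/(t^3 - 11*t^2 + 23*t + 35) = (t^2 - t - 12)/(t^3 - 11*t^2 + 23*t + 35)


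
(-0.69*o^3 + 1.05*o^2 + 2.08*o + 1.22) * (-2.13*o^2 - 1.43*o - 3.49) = 1.4697*o^5 - 1.2498*o^4 - 3.5238*o^3 - 9.2375*o^2 - 9.0038*o - 4.2578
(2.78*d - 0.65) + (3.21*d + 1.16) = 5.99*d + 0.51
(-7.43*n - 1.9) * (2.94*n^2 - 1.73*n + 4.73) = -21.8442*n^3 + 7.2679*n^2 - 31.8569*n - 8.987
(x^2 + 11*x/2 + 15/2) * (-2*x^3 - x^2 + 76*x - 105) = -2*x^5 - 12*x^4 + 111*x^3/2 + 611*x^2/2 - 15*x/2 - 1575/2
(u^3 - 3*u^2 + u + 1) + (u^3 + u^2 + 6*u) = 2*u^3 - 2*u^2 + 7*u + 1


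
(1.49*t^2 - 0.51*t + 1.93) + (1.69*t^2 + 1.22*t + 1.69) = 3.18*t^2 + 0.71*t + 3.62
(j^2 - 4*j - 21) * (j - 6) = j^3 - 10*j^2 + 3*j + 126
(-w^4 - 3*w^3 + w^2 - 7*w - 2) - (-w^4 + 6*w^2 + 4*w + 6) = -3*w^3 - 5*w^2 - 11*w - 8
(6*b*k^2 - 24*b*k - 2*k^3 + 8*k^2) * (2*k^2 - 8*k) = 12*b*k^4 - 96*b*k^3 + 192*b*k^2 - 4*k^5 + 32*k^4 - 64*k^3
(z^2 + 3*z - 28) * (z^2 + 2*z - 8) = z^4 + 5*z^3 - 30*z^2 - 80*z + 224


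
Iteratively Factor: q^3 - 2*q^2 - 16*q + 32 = (q + 4)*(q^2 - 6*q + 8) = (q - 2)*(q + 4)*(q - 4)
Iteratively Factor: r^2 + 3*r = (r + 3)*(r)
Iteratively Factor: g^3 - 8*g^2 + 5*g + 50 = (g - 5)*(g^2 - 3*g - 10) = (g - 5)^2*(g + 2)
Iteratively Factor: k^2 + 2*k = (k + 2)*(k)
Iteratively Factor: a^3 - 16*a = (a - 4)*(a^2 + 4*a) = (a - 4)*(a + 4)*(a)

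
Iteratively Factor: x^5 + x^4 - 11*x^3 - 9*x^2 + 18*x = (x)*(x^4 + x^3 - 11*x^2 - 9*x + 18) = x*(x + 3)*(x^3 - 2*x^2 - 5*x + 6) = x*(x - 3)*(x + 3)*(x^2 + x - 2) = x*(x - 3)*(x + 2)*(x + 3)*(x - 1)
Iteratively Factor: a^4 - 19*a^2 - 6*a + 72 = (a + 3)*(a^3 - 3*a^2 - 10*a + 24) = (a - 4)*(a + 3)*(a^2 + a - 6) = (a - 4)*(a + 3)^2*(a - 2)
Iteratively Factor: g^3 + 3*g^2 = (g)*(g^2 + 3*g) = g*(g + 3)*(g)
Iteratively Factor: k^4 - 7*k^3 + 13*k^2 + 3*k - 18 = (k - 2)*(k^3 - 5*k^2 + 3*k + 9) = (k - 2)*(k + 1)*(k^2 - 6*k + 9) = (k - 3)*(k - 2)*(k + 1)*(k - 3)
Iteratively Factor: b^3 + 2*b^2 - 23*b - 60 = (b + 4)*(b^2 - 2*b - 15) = (b - 5)*(b + 4)*(b + 3)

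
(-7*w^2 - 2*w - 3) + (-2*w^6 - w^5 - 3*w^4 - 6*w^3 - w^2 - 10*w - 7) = -2*w^6 - w^5 - 3*w^4 - 6*w^3 - 8*w^2 - 12*w - 10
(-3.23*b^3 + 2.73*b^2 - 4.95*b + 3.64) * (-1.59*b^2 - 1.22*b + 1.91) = 5.1357*b^5 - 0.4001*b^4 - 1.6294*b^3 + 5.4657*b^2 - 13.8953*b + 6.9524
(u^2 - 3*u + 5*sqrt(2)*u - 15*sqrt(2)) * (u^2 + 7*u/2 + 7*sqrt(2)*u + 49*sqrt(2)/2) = u^4 + u^3/2 + 12*sqrt(2)*u^3 + 6*sqrt(2)*u^2 + 119*u^2/2 - 126*sqrt(2)*u + 35*u - 735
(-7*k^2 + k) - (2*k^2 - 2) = -9*k^2 + k + 2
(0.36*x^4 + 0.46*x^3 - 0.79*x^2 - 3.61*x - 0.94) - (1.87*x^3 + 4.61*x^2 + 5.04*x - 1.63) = 0.36*x^4 - 1.41*x^3 - 5.4*x^2 - 8.65*x + 0.69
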